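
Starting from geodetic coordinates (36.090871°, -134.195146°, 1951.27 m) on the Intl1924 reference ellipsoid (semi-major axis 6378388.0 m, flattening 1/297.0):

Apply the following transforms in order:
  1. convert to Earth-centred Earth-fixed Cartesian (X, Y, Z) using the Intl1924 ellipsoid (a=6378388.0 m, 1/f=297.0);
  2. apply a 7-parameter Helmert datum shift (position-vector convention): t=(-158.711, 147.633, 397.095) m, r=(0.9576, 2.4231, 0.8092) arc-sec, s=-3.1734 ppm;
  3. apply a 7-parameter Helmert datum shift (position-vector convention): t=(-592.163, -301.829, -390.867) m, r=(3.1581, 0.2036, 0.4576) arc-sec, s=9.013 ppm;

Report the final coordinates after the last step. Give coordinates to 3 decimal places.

start: φ=36.090871°, λ=-134.195146°, h=1951.270 m
→ ECEF (a=6378388.000, f=1/297.0): X=-3598362.7326, Y=-3700904.8609, Z=3737552.7481
→ Helmert 7p (PV): X=-3598451.5987, Y=-3700776.9520, Z=3737963.0724
→ Helmert 7p (PV): X=-3599064.2946, Y=-3701177.3515, Z=3737552.7849

X=-3599064.295 m, Y=-3701177.351 m, Z=3737552.785 m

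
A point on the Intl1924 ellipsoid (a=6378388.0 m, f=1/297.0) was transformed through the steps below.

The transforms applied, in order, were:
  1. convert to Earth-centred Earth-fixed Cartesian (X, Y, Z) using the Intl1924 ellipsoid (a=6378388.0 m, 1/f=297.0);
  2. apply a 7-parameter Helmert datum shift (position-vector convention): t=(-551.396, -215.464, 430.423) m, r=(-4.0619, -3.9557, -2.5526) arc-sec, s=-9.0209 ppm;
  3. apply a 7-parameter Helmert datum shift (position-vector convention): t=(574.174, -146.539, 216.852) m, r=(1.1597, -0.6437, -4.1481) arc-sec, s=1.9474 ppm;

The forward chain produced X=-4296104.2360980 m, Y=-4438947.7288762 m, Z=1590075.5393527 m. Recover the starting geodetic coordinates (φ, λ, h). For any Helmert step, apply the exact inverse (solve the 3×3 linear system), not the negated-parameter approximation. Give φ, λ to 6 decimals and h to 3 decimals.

φ=14.523364°, λ=-134.063376°, h=1400.697 m

start: X=-4296104.2361, Y=-4438947.7289, Z=1590075.5394 m
→ Helmert⁻¹: X=-4296575.8130, Y=-4438870.0133, Z=1589893.9568
→ Helmert⁻¹: X=-4295977.7573, Y=-4438779.0555, Z=1589472.8483
→ geod (Bowring, a=6378388.000): φ=14.52336400°, λ=-134.06337600°, h=1400.6970 m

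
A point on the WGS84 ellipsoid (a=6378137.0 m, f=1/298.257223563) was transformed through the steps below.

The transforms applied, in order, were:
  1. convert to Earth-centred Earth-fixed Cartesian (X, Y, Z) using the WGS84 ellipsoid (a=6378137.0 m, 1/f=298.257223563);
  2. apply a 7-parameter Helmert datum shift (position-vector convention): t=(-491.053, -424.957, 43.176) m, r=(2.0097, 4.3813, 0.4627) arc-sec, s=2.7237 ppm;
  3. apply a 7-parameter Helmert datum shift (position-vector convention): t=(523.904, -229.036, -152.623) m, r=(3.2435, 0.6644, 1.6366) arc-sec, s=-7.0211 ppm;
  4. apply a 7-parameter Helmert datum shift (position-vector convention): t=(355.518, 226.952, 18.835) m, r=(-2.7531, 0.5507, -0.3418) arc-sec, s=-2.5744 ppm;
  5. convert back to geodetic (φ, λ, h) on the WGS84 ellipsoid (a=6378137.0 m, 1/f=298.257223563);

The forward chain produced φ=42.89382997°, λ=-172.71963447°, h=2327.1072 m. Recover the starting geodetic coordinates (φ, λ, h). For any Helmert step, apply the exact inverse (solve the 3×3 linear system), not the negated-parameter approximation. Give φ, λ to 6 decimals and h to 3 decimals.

start: φ=42.893830°, λ=-172.719634°, h=2327.107 m
→ ECEF (a=6378137.000, f=1/298.257223563): X=-4643949.9369, Y=-593286.2451, Z=4320452.2075
→ Helmert⁻¹: X=-4644327.9626, Y=-593580.0876, Z=4320424.1725
→ Helmert⁻¹: X=-4644903.1030, Y=-593250.4216, Z=4320601.4981
→ Helmert⁻¹: X=-4644492.5012, Y=-592771.3358, Z=4320453.6754
→ geod (Bowring, a=6378137.000): φ=42.89094300°, λ=-172.72672600°, h=2674.6230 m

φ=42.890943°, λ=-172.726726°, h=2674.623 m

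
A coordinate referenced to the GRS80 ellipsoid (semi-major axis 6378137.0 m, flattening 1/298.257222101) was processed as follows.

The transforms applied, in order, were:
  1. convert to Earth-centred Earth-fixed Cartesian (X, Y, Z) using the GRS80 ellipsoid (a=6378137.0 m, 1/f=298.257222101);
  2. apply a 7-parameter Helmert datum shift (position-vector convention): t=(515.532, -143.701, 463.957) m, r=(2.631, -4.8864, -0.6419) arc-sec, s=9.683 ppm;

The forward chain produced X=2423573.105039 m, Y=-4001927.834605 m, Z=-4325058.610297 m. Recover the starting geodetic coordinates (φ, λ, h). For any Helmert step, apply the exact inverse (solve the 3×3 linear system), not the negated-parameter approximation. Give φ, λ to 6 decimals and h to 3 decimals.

φ=-42.948774°, λ=-58.806578°, h=3154.073 m

start: X=2423573.1050, Y=-4001927.8346, Z=-4325058.6103 m
→ Helmert⁻¹: X=2422944.0939, Y=-4001793.0180, Z=-4325487.0384
→ geod (Bowring, a=6378137.000): φ=-42.94877400°, λ=-58.80657800°, h=3154.0730 m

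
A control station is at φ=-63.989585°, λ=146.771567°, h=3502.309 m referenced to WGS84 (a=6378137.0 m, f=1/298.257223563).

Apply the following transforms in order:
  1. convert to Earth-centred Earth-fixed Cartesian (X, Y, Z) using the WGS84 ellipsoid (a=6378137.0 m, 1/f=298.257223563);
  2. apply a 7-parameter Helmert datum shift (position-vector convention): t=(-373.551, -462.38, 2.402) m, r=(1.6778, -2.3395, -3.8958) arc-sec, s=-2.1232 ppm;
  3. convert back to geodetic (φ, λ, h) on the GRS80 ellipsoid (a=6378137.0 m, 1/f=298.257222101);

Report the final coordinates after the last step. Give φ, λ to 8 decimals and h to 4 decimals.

φ=-63.98938642°, λ=146.78104289°, h=3512.6560 m

start: φ=-63.989585°, λ=146.771567°, h=3502.309 m
→ ECEF (a=6378137.000, f=1/298.257223563): X=-2347333.1330, Y=1537715.9762, Z=-5712353.4514
→ Helmert 7p (PV): X=-2347607.8662, Y=1537341.1315, Z=-5712353.0368
→ geod (Bowring, a=6378137.000): φ=-63.98938642°, λ=146.78104289°, h=3512.6560 m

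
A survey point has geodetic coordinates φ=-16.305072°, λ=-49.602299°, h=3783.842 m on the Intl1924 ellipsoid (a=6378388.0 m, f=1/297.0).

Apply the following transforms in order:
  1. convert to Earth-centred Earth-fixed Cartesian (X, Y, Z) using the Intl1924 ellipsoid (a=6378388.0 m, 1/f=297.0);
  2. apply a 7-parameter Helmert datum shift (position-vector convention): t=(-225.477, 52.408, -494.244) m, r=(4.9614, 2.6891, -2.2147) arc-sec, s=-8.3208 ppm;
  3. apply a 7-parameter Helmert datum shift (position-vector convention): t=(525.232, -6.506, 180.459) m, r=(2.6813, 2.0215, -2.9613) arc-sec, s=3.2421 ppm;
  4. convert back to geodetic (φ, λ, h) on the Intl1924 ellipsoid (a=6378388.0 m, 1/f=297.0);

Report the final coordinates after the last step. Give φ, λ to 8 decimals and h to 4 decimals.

φ=-16.30986712°, λ=-49.60121362°, h=3992.9426 m

start: φ=-16.305072°, λ=-49.602299°, h=3783.842 m
→ ECEF (a=6378388.000, f=1/297.0): X=3970912.3125, Y=-4666185.5126, Z=-1780238.2926
→ Helmert 7p (PV): X=3970580.4842, Y=-4666094.0935, Z=-1780881.7298
→ Helmert 7p (PV): X=3971034.1452, Y=-4666149.5821, Z=-1780806.6147
→ geod (Bowring, a=6378388.000): φ=-16.30986712°, λ=-49.60121362°, h=3992.9426 m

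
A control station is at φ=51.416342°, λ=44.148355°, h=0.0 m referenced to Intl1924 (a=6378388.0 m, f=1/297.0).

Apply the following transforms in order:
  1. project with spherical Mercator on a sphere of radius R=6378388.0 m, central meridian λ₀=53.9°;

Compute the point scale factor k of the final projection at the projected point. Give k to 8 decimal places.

1.60344635

start: φ=51.416342°, λ=44.148355°, h=0.000 m
→ into merc (λ₀=53.9°): φ=51.41634200°, λ−λ₀=-9.75164500°
scale k = 1.60344635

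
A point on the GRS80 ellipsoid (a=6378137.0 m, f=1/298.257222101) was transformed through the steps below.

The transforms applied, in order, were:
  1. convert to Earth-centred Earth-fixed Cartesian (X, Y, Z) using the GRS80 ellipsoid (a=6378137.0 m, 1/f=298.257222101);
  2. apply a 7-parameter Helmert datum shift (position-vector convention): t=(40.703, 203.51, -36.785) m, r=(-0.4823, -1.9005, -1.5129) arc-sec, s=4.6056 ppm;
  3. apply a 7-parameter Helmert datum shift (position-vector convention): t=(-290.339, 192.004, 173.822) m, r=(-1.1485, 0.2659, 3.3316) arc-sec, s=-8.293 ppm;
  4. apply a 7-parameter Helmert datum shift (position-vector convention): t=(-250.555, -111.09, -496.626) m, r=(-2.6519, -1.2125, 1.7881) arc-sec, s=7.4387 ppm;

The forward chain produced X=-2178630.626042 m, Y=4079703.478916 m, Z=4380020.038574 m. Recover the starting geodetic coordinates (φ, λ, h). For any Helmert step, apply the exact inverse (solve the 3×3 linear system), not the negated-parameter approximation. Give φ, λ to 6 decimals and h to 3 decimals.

φ=43.640709°, λ=118.098032°, h=1723.466 m

start: X=-2178630.6260, Y=4079703.4789, Z=4380020.0386 m
→ Helmert⁻¹: X=-2178302.7492, Y=4079746.7845, Z=4380549.3367
→ Helmert⁻¹: X=-2177970.2256, Y=4079599.4006, Z=4380431.7494
→ Helmert⁻¹: X=-2177990.4574, Y=4079350.8849, Z=4380477.9661
→ geod (Bowring, a=6378137.000): φ=43.64070900°, λ=118.09803200°, h=1723.4660 m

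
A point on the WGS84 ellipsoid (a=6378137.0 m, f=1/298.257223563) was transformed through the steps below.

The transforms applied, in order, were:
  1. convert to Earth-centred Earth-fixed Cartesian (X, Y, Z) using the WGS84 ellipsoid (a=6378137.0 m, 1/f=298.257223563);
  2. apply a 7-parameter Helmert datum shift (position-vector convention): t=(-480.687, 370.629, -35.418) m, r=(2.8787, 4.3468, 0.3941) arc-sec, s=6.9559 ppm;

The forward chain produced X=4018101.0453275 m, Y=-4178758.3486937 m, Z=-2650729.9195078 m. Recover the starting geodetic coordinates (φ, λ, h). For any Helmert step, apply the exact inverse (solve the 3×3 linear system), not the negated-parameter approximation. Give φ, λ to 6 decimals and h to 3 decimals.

φ=-24.713929°, λ=-46.121925°, h=505.291 m

start: X=4018101.0453, Y=-4178758.3487, Z=-2650729.9195 m
→ Helmert⁻¹: X=4018601.6518, Y=-4179144.5782, Z=-2650533.0506
→ geod (Bowring, a=6378137.000): φ=-24.71392900°, λ=-46.12192500°, h=505.2910 m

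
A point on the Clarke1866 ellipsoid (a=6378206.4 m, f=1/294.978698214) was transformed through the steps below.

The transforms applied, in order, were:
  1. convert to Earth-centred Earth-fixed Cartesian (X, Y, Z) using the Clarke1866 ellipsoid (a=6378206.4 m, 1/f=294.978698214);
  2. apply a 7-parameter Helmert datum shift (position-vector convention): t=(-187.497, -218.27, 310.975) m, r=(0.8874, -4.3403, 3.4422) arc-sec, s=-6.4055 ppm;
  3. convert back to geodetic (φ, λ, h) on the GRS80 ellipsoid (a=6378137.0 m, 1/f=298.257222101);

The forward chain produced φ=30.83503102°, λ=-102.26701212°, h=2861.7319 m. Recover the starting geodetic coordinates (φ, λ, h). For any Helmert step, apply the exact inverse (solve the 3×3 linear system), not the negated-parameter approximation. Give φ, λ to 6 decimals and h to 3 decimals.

φ=30.836176°, λ=-102.265871°, h=2518.945 m

start: φ=30.835031°, λ=-102.267012°, h=2861.732 m
→ ECEF (a=6378137.000, f=1/298.257222101): X=-1165140.7471, Y=-5358638.9170, Z=3251669.4001
→ Helmert⁻¹: X=-1164981.7173, Y=-5358421.5407, Z=3251426.8189
→ geod (Bowring, a=6378206.400): φ=30.83617600°, λ=-102.26587100°, h=2518.9450 m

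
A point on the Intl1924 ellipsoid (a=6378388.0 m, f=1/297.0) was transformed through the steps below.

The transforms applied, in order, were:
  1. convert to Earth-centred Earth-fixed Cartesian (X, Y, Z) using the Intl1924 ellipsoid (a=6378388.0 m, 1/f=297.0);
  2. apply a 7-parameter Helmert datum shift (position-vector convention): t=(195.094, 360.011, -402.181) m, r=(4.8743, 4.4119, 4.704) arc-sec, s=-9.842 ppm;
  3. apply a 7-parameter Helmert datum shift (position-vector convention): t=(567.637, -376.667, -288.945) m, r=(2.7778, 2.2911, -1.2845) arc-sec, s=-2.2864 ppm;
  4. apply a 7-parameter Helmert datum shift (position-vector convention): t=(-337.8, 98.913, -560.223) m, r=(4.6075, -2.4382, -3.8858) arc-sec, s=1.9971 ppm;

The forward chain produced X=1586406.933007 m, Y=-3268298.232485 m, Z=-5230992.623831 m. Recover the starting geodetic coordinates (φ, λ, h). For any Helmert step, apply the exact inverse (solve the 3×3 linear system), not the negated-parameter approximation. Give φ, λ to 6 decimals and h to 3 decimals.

start: X=1586406.9330, Y=-3268298.2325, Z=-5230992.6238 m
→ Helmert⁻¹: X=1586741.3119, Y=-3268477.5606, Z=-5230367.7010
→ Helmert⁻¹: X=1586255.7467, Y=-3268168.9211, Z=-5230029.0817
→ Helmert⁻¹: X=1586113.5754, Y=-3268720.8549, Z=-5229567.2010
→ geod (Bowring, a=6378388.000): φ=-55.39128700°, λ=-64.11549100°, h=3903.9080 m

φ=-55.391287°, λ=-64.115491°, h=3903.908 m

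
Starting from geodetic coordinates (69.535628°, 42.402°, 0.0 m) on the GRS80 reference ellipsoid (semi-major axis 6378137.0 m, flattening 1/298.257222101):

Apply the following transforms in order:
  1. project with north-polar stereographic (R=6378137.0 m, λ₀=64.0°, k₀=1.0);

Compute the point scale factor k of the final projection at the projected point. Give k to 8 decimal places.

start: φ=69.535628°, λ=42.402000°, h=0.000 m
→ into stereo (λ₀=64.0°): φ=69.53562800°, λ−λ₀=-21.59800000°
scale k = 1.03258328

1.03258328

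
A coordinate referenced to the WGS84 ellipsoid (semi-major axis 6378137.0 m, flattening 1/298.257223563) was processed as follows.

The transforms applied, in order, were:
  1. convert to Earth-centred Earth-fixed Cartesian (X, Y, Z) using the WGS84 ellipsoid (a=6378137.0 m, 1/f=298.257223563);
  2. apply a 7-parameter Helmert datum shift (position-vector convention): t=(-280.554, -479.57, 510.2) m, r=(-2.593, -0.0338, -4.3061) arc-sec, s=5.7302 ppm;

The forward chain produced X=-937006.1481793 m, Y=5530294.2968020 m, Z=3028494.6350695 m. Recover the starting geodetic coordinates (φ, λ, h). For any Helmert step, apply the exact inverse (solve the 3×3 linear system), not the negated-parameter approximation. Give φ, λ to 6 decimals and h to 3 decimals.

φ=28.521669°, λ=99.613998°, h=1276.803 m

start: X=-937006.1482, Y=5530294.2968, Z=3028494.6351 m
→ Helmert⁻¹: X=-936835.1921, Y=5530684.5505, Z=3028036.7652
→ geod (Bowring, a=6378137.000): φ=28.52166900°, λ=99.61399800°, h=1276.8030 m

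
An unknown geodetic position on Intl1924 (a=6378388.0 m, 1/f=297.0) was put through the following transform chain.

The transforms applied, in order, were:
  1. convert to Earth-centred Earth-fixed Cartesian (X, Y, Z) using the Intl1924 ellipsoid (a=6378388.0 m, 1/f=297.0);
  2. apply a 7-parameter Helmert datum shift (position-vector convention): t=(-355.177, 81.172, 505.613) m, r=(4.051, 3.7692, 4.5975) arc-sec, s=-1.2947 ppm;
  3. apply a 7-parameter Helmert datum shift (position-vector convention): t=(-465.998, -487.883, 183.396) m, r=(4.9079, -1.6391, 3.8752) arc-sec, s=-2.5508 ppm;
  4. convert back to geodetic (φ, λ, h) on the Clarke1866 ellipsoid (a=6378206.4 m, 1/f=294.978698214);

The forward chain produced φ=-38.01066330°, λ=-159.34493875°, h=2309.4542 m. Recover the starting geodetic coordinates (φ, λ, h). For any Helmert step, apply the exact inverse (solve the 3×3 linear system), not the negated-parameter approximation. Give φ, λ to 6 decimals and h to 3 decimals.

start: φ=-38.010663°, λ=-159.344939°, h=2309.454 m
→ ECEF (a=6378206.400, f=1/294.978698214): X=-4710088.1418, Y=-1775573.5035, Z=-3907604.3057
→ Helmert⁻¹: X=-4709698.5598, Y=-1775094.6459, Z=-3907718.0068
→ Helmert⁻¹: X=-4709317.6285, Y=-1775149.9066, Z=-3908279.8723
→ geod (Bowring, a=6378388.000): φ=-38.01900500°, λ=-159.34635700°, h=1802.6970 m

φ=-38.019005°, λ=-159.346357°, h=1802.697 m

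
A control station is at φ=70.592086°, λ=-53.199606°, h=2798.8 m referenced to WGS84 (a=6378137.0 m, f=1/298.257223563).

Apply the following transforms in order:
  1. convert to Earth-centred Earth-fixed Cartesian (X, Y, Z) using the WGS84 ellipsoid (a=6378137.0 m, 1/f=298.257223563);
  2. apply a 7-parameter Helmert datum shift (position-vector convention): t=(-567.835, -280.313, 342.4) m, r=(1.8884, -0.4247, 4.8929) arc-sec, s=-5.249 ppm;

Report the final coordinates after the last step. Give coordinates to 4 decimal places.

X=1273390.2865 m, Y=-1703178.0492 m, Z=5996249.2593 m

start: φ=70.592086°, λ=-53.199606°, h=2798.800 m
→ ECEF (a=6378137.000, f=1/298.257223563): X=1273936.7594, Y=-1702882.0002, Z=5995951.2992
→ Helmert 7p (PV): X=1273390.2865, Y=-1703178.0492, Z=5996249.2593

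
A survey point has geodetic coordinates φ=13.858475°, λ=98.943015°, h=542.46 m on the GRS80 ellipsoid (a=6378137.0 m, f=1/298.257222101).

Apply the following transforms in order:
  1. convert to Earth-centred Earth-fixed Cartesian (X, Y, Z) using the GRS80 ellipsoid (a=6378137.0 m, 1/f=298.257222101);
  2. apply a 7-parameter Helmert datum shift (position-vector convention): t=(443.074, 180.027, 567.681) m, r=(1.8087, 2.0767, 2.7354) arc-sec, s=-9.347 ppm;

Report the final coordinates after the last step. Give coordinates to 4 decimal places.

X=-962513.0116 m, Y=6118984.4550 m, Z=1518530.9202 m

start: φ=13.858475°, λ=98.943015°, h=542.460 m
→ ECEF (a=6378137.000, f=1/298.257222101): X=-962899.2227, Y=6118887.7009, Z=1517914.0777
→ Helmert 7p (PV): X=-962513.0116, Y=6118984.4550, Z=1518530.9202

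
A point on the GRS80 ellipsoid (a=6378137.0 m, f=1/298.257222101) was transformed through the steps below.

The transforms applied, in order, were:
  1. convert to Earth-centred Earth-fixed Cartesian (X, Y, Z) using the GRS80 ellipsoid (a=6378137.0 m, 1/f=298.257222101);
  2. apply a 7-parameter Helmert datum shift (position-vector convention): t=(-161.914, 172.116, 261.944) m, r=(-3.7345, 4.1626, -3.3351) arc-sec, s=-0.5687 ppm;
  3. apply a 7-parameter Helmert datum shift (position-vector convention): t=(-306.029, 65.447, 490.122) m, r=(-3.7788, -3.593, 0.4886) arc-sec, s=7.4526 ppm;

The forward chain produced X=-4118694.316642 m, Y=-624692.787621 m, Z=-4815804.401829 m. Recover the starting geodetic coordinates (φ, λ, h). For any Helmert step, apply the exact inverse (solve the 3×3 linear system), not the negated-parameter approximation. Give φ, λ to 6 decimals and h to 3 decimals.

φ=-49.337383°, λ=-171.372909°, h=1932.568 m

start: X=-4118694.3166, Y=-624692.7876, Z=-4815804.4018 m
→ Helmert⁻¹: X=-4118442.9699, Y=-624655.5894, Z=-4816198.3333
→ Helmert⁻¹: X=-4118176.0932, Y=-624807.4421, Z=-4816557.4371
→ geod (Bowring, a=6378137.000): φ=-49.33738300°, λ=-171.37290900°, h=1932.5680 m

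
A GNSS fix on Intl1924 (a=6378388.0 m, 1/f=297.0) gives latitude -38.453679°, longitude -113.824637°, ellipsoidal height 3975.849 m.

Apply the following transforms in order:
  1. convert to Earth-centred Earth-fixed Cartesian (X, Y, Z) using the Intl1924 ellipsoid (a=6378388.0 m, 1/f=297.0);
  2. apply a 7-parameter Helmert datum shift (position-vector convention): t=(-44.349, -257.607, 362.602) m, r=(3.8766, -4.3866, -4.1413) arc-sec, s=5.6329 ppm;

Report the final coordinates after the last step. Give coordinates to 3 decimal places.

X=-2021617.845 m, Y=-4578312.777 m, Z=-3947329.721 m

start: φ=-38.453679°, λ=-113.824637°, h=3975.849 m
→ ECEF (a=6378388.000, f=1/297.0): X=-2021554.1425, Y=-4578144.1612, Z=-3947541.0513
→ Helmert 7p (PV): X=-2021617.8452, Y=-4578312.7767, Z=-3947329.7211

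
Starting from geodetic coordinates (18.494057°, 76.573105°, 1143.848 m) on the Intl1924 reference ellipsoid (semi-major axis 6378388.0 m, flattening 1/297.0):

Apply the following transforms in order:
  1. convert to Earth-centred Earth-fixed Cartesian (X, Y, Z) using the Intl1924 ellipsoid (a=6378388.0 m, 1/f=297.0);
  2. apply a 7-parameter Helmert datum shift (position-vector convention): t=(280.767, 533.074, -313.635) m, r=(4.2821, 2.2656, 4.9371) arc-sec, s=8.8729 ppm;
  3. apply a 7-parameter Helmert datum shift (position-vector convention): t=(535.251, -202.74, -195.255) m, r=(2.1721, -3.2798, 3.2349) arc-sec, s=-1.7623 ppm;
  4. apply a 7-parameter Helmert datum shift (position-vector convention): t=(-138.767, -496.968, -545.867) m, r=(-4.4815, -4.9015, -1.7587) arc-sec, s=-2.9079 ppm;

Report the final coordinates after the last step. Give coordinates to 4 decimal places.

X=1405771.4778 m, Y=5886577.7501 m, Z=2009756.2498 m

start: φ=18.494057°, λ=76.573105°, h=1143.848 m
→ ECEF (a=6378388.000, f=1/297.0): X=1405329.0188, Y=5886695.1881, Z=2010705.9344
→ Helmert 7p (PV): X=1405503.4372, Y=5887272.3890, Z=2010516.9141
→ Helmert 7p (PV): X=1405911.9110, Y=5887060.1447, Z=2010402.4614
→ Helmert 7p (PV): X=1405771.4778, Y=5886577.7501, Z=2009756.2498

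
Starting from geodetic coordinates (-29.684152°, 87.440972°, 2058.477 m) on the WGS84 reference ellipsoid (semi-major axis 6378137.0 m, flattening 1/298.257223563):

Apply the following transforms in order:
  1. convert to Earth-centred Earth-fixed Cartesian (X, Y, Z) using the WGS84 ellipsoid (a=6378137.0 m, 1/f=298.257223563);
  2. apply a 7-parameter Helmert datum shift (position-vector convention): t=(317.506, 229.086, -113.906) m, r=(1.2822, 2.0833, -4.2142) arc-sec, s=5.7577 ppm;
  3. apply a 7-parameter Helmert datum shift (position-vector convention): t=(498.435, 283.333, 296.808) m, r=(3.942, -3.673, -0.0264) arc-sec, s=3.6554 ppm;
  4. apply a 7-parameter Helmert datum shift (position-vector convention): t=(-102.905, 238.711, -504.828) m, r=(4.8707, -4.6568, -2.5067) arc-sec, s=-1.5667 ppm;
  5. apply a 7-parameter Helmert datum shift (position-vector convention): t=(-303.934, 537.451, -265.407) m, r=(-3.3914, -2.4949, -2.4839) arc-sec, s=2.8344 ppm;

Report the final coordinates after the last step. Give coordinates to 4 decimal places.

start: φ=-29.684152°, λ=87.440972°, h=2058.477 m
→ ECEF (a=6378137.000, f=1/298.257223563): X=247686.7334, Y=5541934.9662, Z=-3141024.0266
→ Helmert 7p (PV): X=248087.1686, Y=5542210.4261, Z=-3141124.0689
→ Helmert 7p (PV): X=248643.1547, Y=5542574.0177, Z=-3140728.4057
→ Helmert 7p (PV): X=248678.1254, Y=5542875.1879, Z=-3141091.8184
→ Helmert 7p (PV): X=248479.6389, Y=5543373.7091, Z=-3141454.2567

X=248479.6389 m, Y=5543373.7091 m, Z=-3141454.2567 m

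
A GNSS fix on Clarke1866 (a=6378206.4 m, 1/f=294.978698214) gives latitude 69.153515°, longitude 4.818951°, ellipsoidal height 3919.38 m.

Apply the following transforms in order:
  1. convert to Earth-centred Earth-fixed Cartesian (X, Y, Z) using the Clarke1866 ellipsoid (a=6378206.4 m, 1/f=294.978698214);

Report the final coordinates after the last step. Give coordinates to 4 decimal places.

start: φ=69.153515°, λ=4.818951°, h=3919.380 m
→ ECEF (a=6378206.400, f=1/294.978698214): X=2269863.6384, Y=191361.8643, Z=5941565.5171

X=2269863.6384 m, Y=191361.8643 m, Z=5941565.5171 m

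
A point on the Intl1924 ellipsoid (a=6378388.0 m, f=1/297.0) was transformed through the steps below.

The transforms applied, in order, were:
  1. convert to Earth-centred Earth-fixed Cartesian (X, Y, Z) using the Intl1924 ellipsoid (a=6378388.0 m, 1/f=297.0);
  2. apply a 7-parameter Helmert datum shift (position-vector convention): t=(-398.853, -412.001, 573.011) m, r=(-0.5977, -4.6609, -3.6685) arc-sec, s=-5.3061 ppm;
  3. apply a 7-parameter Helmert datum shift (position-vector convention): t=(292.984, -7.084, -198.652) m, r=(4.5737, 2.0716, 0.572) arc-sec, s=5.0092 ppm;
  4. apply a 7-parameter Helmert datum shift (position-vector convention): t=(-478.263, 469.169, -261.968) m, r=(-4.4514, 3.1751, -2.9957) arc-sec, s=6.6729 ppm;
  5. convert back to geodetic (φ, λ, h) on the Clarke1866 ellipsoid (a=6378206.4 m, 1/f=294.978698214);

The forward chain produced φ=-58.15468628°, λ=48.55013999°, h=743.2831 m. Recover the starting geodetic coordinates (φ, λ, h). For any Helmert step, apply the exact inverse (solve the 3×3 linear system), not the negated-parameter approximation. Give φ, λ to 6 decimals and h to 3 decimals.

φ=-58.151170°, λ=48.543780°, h=695.110 m

start: φ=-58.154686°, λ=48.550140°, h=743.283 m
→ ECEF (a=6378206.400, f=1/294.978698214): X=2233441.3293, Y=2528902.1123, Z=-5395279.8223
→ Helmert⁻¹: X=2233951.0072, Y=2528564.9436, Z=-5394892.8972
→ Helmert⁻¹: X=2233708.0273, Y=2528433.5454, Z=-5394700.8535
→ Helmert⁻¹: X=2233951.8401, Y=2528914.3308, Z=-5395345.6443
→ geod (Bowring, a=6378388.000): φ=-58.15117000°, λ=48.54378000°, h=695.1100 m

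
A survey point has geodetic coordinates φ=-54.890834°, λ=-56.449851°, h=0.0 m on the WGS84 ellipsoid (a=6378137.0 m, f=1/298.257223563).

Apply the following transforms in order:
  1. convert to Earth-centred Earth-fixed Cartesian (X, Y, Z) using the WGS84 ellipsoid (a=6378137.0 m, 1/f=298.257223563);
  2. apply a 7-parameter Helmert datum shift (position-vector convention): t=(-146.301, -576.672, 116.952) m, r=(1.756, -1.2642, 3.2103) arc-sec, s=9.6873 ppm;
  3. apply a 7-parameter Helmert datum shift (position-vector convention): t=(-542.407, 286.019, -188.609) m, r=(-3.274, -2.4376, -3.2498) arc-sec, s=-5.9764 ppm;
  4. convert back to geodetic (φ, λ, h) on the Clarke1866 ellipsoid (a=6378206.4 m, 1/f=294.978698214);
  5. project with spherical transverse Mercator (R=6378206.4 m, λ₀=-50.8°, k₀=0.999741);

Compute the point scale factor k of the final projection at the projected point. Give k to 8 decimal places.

start: φ=-54.890834°, λ=-56.449851°, h=0.000 m
→ ECEF (a=6378137.000, f=1/298.257223563): X=2031901.9840, Y=-3064038.7450, Z=-5194403.5790
→ Helmert 7p (PV): X=2031854.8926, Y=-3064569.2524, Z=-5194350.5785
→ Helmert 7p (PV): X=2031313.4445, Y=-3064379.3793, Z=-5194435.4890
→ geod (Bowring, a=6378206.400): φ=-54.89331579°, λ=-56.46042882°, h=91.9853 m
→ into tm (λ₀=-50.8°): φ=-54.89331579°, λ−λ₀=-5.66042882°
scale k = 1.00135326

1.00135326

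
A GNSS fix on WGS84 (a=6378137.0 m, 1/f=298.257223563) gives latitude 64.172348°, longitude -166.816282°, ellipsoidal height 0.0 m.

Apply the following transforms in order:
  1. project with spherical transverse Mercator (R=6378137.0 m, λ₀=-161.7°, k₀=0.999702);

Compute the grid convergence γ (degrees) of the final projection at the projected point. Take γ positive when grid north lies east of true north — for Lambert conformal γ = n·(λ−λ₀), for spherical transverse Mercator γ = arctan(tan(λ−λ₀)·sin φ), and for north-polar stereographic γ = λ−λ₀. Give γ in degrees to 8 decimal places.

start: φ=64.172348°, λ=-166.816282°, h=0.000 m
→ into tm (λ₀=-161.7°): φ=64.17234800°, λ−λ₀=-5.11628200°
convergence γ = -4.60753117°

-4.60753117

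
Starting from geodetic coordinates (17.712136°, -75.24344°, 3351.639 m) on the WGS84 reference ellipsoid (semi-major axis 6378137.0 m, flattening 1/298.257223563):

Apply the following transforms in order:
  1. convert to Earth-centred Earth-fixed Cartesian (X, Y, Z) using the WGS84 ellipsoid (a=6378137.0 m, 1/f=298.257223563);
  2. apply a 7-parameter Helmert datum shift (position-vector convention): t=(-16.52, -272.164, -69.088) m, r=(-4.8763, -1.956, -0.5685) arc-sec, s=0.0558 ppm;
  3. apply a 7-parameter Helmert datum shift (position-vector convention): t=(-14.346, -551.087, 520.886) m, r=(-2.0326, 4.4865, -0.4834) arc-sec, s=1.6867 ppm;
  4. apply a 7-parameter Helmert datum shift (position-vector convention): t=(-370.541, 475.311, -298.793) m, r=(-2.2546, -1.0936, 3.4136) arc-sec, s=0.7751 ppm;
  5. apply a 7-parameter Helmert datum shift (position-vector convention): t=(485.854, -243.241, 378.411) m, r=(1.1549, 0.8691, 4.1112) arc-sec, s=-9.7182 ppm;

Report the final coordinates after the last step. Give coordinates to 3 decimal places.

X=1549154.171 m, Y=-5880729.212 m, Z=1929807.017 m

start: φ=17.712136°, λ=-75.243440°, h=3351.639 m
→ ECEF (a=6378137.000, f=1/298.257223563): X=1548874.7577, Y=-5880303.8786, Z=1929078.4859
→ Helmert 7p (PV): X=1548823.8236, Y=-5880535.0344, Z=1929163.2096
→ Helmert 7p (PV): X=1548840.2701, Y=-5881080.6593, Z=1929711.6095
→ Helmert 7p (PV): X=1548558.0280, Y=-5880563.1810, Z=1929486.8079
→ Helmert 7p (PV): X=1549154.1709, Y=-5880729.2118, Z=1929807.0173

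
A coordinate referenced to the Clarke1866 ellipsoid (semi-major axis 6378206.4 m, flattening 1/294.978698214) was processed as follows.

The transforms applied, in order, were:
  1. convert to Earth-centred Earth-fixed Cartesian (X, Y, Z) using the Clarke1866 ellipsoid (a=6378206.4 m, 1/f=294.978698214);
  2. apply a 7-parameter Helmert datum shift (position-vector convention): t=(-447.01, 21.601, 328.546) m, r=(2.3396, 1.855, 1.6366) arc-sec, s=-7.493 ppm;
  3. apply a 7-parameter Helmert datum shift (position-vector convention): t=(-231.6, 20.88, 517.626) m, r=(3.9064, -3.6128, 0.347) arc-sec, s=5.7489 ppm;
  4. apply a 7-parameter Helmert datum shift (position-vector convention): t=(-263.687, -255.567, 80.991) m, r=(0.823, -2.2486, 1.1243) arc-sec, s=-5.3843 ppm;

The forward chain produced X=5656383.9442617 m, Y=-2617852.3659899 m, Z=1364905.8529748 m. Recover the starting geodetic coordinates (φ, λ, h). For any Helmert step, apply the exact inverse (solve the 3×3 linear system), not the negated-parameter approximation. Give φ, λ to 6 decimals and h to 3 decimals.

start: X=5656383.9443, Y=-2617852.3660, Z=1364905.8530 m
→ Helmert⁻¹: X=5656678.6986, Y=-2617636.2807, Z=1364780.9887
→ Helmert⁻¹: X=5656897.2687, Y=-2617625.7924, Z=1364206.0117
→ Helmert⁻¹: X=5657353.6329, Y=-2617696.4245, Z=1363968.2554
→ geod (Bowring, a=6378206.400): φ=12.42374100°, λ=-24.83030500°, h=3882.9620 m

φ=12.423741°, λ=-24.830305°, h=3882.962 m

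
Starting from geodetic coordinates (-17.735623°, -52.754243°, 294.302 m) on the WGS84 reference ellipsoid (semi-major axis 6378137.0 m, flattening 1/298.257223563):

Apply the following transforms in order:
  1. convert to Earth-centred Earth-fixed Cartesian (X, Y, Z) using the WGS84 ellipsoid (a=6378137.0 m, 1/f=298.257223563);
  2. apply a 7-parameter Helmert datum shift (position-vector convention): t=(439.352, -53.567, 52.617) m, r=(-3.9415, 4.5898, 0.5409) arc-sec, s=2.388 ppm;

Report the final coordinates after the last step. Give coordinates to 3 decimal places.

X=3678532.116 m, Y=-4837801.663 m, Z=-1930565.939 m

start: φ=-17.735623°, λ=-52.754243°, h=294.302 m
→ ECEF (a=6378137.000, f=1/298.257223563): X=3678114.2550, Y=-4837709.2964, Z=-1930624.5442
→ Helmert 7p (PV): X=3678532.1163, Y=-4837801.6627, Z=-1930565.9394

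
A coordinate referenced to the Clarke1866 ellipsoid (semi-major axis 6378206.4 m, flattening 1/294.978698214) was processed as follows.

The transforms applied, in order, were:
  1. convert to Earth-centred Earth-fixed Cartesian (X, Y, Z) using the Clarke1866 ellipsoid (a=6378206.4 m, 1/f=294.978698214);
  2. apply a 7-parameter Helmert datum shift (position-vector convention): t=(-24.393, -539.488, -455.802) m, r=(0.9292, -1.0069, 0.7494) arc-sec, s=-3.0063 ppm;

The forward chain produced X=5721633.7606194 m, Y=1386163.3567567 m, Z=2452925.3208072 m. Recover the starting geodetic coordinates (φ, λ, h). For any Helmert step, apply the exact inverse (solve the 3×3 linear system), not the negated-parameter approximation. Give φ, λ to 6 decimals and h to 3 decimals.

φ=22.760772°, λ=13.623404°, h=3066.069 m

start: X=5721633.7606, Y=1386163.3568, Z=2452925.3208 m
→ Helmert⁻¹: X=5721692.3691, Y=1386697.2777, Z=2453354.3206
→ geod (Bowring, a=6378206.400): φ=22.76077200°, λ=13.62340400°, h=3066.0690 m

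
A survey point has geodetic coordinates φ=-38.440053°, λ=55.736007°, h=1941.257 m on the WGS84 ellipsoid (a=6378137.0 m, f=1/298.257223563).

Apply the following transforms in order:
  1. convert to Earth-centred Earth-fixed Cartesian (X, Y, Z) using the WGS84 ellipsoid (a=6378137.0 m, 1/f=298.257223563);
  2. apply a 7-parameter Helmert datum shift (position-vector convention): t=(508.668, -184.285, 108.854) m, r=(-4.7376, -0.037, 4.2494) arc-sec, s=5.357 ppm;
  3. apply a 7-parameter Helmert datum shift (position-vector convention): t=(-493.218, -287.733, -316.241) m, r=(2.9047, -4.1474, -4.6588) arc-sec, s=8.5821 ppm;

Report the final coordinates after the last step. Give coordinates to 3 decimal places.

start: φ=-38.440053°, λ=55.736007°, h=1941.257 m
→ ECEF (a=6378137.000, f=1/298.257223563): X=2817133.7130, Y=4135343.7117, Z=-3945026.2800
→ Helmert 7p (PV): X=2817572.9846, Y=4135149.0057, Z=-3945033.0374
→ Helmert 7p (PV): X=2817276.6707, Y=4134888.6773, Z=-3945268.2480

X=2817276.671 m, Y=4134888.677 m, Z=-3945268.248 m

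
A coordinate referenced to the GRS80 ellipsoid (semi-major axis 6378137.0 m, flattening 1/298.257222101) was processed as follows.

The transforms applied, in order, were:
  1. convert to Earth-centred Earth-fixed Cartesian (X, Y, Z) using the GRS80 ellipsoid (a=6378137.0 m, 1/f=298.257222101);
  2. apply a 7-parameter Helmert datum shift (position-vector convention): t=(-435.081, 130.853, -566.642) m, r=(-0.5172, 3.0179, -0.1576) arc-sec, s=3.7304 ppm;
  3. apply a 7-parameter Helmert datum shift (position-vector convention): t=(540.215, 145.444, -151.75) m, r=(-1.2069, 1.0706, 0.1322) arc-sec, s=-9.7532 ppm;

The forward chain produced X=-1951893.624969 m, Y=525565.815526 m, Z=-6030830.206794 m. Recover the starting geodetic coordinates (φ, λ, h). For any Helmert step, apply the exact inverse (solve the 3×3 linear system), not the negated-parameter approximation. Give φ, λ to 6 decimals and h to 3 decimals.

start: X=-1951893.6250, Y=525565.8155, Z=-6030830.2068 m
→ Helmert⁻¹: X=-1952421.2438, Y=525462.0346, Z=-6030744.3351
→ Helmert⁻¹: X=-1951891.0538, Y=525342.8510, Z=-6030182.4394
→ geod (Bowring, a=6378137.000): φ=-71.58419400°, λ=164.93606300°, h=1047.3210 m

φ=-71.584194°, λ=164.936063°, h=1047.321 m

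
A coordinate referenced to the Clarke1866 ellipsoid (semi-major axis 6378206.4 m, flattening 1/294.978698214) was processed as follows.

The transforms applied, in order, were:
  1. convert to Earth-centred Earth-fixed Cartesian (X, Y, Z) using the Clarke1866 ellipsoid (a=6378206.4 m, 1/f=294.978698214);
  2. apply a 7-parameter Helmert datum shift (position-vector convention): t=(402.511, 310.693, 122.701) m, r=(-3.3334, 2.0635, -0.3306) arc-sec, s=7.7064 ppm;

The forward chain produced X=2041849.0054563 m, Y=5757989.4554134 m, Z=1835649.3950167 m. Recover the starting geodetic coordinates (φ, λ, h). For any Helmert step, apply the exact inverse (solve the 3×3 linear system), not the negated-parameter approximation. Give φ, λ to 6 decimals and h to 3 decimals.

φ=16.832461°, λ=70.477656°, h=2221.029 m

start: X=2041849.0055, Y=5757989.4554, Z=1835649.3950 m
→ Helmert⁻¹: X=2041403.1703, Y=5757607.9986, Z=1835626.0187
→ geod (Bowring, a=6378206.400): φ=16.83246100°, λ=70.47765600°, h=2221.0290 m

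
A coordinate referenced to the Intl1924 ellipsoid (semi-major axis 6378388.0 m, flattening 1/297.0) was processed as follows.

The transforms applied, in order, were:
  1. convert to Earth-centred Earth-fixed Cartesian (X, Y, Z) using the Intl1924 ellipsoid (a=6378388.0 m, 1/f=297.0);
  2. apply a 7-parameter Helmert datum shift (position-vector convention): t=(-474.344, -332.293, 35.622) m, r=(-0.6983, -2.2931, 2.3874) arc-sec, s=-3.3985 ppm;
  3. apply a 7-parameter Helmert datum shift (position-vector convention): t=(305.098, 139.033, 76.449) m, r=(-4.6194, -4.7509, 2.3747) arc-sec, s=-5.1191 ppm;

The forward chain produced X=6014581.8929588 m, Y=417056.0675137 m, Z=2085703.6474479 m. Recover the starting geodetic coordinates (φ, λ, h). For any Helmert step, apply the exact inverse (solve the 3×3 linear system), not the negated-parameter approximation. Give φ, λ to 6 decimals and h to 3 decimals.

φ=19.199049°, λ=3.966429°, h=3706.563 m

start: X=6014581.8930, Y=417056.0675, Z=2085703.6474 m
→ Helmert⁻¹: X=6014360.4170, Y=416803.2202, Z=2085508.6807
→ Helmert⁻¹: X=6014883.2138, Y=417060.2519, Z=2085414.6891
→ geod (Bowring, a=6378388.000): φ=19.19904900°, λ=3.96642900°, h=3706.5630 m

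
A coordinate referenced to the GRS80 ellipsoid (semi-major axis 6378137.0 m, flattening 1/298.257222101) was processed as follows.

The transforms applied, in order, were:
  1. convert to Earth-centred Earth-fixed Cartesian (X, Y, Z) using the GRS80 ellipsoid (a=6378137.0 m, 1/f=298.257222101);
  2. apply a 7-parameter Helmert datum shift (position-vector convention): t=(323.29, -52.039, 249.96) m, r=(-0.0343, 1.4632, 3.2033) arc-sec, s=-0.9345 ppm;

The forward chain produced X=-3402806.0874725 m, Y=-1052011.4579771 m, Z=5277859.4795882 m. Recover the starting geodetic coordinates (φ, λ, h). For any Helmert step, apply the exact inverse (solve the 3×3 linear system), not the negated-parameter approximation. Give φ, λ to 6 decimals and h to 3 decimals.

φ=56.161199°, λ=-162.823874°, h=3770.988 m

start: X=-3402806.0875, Y=-1052011.4580, Z=5277859.4796 m
→ Helmert⁻¹: X=-3403186.3320, Y=-1051908.4280, Z=5277590.1351
→ geod (Bowring, a=6378137.000): φ=56.16119900°, λ=-162.82387400°, h=3770.9880 m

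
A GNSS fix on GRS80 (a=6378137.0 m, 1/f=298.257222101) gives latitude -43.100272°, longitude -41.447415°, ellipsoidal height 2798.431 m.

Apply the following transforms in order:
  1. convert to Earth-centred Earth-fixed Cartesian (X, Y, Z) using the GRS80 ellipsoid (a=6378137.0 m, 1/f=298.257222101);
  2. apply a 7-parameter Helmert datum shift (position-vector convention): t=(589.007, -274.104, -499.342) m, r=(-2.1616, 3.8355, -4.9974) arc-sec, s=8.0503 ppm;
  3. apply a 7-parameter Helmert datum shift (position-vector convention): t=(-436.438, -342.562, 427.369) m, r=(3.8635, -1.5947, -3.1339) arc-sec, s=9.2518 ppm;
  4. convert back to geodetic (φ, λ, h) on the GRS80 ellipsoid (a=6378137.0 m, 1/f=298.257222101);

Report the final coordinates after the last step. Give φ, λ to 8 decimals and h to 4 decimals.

start: φ=-43.100272°, λ=-41.447415°, h=2798.431 m
→ ECEF (a=6378137.000, f=1/298.257222101): X=3497757.5601, Y=-3088836.2175, Z=-4337554.1908
→ Helmert 7p (PV): X=3498219.2303, Y=-3089265.3890, Z=-4338121.1224
→ Helmert 7p (PV): X=3497801.7594, Y=-3089608.4261, Z=-4337764.7076
→ geod (Bowring, a=6378137.000): φ=-43.09830889°, λ=-41.45416195°, h=3339.7107 m

φ=-43.09830889°, λ=-41.45416195°, h=3339.7107 m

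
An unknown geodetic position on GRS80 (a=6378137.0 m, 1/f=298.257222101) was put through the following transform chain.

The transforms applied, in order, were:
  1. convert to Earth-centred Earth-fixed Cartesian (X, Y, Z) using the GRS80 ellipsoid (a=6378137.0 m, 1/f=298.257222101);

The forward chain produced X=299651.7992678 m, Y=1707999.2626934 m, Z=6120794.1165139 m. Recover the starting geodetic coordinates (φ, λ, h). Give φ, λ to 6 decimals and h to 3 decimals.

φ=74.282604°, λ=80.049282°, h=3361.955 m

start: X=299651.7993, Y=1707999.2627, Z=6120794.1165 m
→ geod (Bowring, a=6378137.000): φ=74.28260400°, λ=80.04928200°, h=3361.9550 m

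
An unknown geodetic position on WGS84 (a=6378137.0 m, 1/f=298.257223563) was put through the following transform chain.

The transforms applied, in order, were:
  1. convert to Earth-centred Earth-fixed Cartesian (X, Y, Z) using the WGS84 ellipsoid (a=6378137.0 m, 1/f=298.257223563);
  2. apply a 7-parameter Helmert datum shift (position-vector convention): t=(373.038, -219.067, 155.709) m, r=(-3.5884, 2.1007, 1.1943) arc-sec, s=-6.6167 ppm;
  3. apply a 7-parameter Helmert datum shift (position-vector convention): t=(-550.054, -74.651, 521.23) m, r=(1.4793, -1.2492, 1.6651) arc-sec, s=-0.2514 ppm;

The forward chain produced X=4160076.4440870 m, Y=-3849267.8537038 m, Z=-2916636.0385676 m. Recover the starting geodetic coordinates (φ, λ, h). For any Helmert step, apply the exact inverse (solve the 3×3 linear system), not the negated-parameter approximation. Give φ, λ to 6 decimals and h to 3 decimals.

φ=-27.393360°, λ=-42.774805°, h=807.756 m

start: X=4160076.4441, Y=-3849267.8537, Z=-2916636.0386 m
→ Helmert⁻¹: X=4160578.8034, Y=-3849248.6786, Z=-2917155.5934
→ Helmert⁻¹: X=4160240.7177, Y=-3849028.4146, Z=-2917355.1974
→ geod (Bowring, a=6378137.000): φ=-27.39336000°, λ=-42.77480500°, h=807.7560 m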